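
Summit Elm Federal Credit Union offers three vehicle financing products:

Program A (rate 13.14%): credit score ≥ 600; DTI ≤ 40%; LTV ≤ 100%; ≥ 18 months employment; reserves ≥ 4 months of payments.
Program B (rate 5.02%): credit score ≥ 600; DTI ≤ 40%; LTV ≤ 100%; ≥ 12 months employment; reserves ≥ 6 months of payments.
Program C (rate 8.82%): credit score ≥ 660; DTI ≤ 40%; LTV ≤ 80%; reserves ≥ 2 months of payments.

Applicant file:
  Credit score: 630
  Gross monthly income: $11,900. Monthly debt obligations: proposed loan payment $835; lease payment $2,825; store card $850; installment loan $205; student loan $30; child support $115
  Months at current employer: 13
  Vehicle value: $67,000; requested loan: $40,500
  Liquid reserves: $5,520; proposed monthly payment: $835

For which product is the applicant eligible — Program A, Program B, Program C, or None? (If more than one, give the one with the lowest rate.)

None

Total debts = (835 + 2,825 + 850 + 205 + 30 + 115) = 4,860; DTI = 4,860/11,900 = 40.8%.
LTV = 40,500/67,000 = 60.4%.
Reserves = 5,520/835 = 6.6 months.
Program A: score 630 ≥ 600; DTI 40.8% > 40%; LTV 60.4% ≤ 100%; employment 13 < 18 mo; reserves 6.6 ≥ 4 mo → does not qualify.
Program B: score 630 ≥ 600; DTI 40.8% > 40%; LTV 60.4% ≤ 100%; employment 13 ≥ 12 mo; reserves 6.6 ≥ 6 mo → does not qualify.
Program C: score 630 < 660; DTI 40.8% > 40%; LTV 60.4% ≤ 80%; reserves 6.6 ≥ 2 mo → does not qualify.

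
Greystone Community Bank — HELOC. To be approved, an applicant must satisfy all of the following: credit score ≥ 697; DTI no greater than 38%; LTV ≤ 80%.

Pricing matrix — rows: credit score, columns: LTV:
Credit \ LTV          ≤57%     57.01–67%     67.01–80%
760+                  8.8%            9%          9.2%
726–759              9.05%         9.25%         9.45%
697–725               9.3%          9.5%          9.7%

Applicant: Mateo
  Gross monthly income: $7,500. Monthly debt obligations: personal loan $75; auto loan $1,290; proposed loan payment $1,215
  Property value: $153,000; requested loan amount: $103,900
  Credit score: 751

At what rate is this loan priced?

Credit score 751 ≥ 697; Total monthly debts = (75 + 1,290 + 1,215) = 2,580. Debt-to-income = 2,580/7,500 = 34.4% — meets 38% limit
LTV = 103,900/153,000 = 67.9% ≤ 80%
Credit 751 → row 726–759; LTV 67.9% → column 67.01–80%. Grid cell → 9.45%.

9.45%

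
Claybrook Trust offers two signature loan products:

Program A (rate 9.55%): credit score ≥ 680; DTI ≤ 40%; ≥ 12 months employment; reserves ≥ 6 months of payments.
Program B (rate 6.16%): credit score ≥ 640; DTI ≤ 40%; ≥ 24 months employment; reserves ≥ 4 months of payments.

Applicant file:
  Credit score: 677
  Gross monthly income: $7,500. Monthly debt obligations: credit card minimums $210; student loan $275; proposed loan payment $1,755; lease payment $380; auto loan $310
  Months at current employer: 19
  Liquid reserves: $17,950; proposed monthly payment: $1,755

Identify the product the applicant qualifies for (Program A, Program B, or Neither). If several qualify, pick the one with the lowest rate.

Total debts = (210 + 275 + 1,755 + 380 + 310) = 2,930; DTI = 2,930/7,500 = 39.1%.
Reserves = 17,950/1,755 = 10.2 months.
Program A: score 677 < 680; DTI 39.1% ≤ 40%; employment 19 ≥ 12 mo; reserves 10.2 ≥ 6 mo → does not qualify.
Program B: score 677 ≥ 640; DTI 39.1% ≤ 40%; employment 19 < 24 mo; reserves 10.2 ≥ 4 mo → does not qualify.

Neither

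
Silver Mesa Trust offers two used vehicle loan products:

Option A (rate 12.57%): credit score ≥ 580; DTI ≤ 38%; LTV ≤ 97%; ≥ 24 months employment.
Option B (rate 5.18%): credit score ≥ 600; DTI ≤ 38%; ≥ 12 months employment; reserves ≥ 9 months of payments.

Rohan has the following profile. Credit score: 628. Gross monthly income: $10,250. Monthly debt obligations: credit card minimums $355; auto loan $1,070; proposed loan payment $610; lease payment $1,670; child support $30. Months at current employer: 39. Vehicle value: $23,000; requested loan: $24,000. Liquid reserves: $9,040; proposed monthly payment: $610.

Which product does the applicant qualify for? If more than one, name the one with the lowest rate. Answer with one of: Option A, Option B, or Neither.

Total debts = (355 + 1,070 + 610 + 1,670 + 30) = 3,735; DTI = 3,735/10,250 = 36.4%.
LTV = 24,000/23,000 = 104.3%.
Reserves = 9,040/610 = 14.8 months.
Option A: score 628 ≥ 580; DTI 36.4% ≤ 38%; LTV 104.3% > 97%; employment 39 ≥ 24 mo → does not qualify.
Option B: score 628 ≥ 600; DTI 36.4% ≤ 38%; employment 39 ≥ 12 mo; reserves 14.8 ≥ 9 mo → qualifies.

Option B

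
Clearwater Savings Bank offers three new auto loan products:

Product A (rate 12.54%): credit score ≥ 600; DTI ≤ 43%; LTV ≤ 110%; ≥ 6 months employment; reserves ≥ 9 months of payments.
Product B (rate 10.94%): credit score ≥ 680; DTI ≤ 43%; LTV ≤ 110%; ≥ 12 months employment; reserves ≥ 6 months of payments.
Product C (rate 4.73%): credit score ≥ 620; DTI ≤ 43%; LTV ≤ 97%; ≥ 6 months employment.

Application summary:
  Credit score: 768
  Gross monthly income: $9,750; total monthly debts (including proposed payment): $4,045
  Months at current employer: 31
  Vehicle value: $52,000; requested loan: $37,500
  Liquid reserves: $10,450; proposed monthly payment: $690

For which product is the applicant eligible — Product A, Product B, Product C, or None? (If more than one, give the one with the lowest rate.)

Product C

DTI = 4,045/9,750 = 41.5%.
LTV = 37,500/52,000 = 72.1%.
Reserves = 10,450/690 = 15.1 months.
Product A: score 768 ≥ 600; DTI 41.5% ≤ 43%; LTV 72.1% ≤ 110%; employment 31 ≥ 6 mo; reserves 15.1 ≥ 9 mo → qualifies.
Product B: score 768 ≥ 680; DTI 41.5% ≤ 43%; LTV 72.1% ≤ 110%; employment 31 ≥ 12 mo; reserves 15.1 ≥ 6 mo → qualifies.
Product C: score 768 ≥ 620; DTI 41.5% ≤ 43%; LTV 72.1% ≤ 97%; employment 31 ≥ 6 mo → qualifies.
Qualifying: Product A, Product B, Product C. Lowest rate is 4.73% → Product C.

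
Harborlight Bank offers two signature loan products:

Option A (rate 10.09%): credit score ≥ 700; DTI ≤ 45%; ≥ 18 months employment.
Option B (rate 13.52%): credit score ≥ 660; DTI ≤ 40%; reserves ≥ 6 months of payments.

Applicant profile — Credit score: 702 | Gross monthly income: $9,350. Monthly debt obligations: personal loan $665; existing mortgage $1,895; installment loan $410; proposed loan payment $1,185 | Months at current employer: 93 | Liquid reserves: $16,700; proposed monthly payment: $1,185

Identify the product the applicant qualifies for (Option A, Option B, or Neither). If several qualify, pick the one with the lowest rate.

Option A

Total debts = (665 + 1,895 + 410 + 1,185) = 4,155; DTI = 4,155/9,350 = 44.4%.
Reserves = 16,700/1,185 = 14.1 months.
Option A: score 702 ≥ 700; DTI 44.4% ≤ 45%; employment 93 ≥ 18 mo → qualifies.
Option B: score 702 ≥ 660; DTI 44.4% > 40%; reserves 14.1 ≥ 6 mo → does not qualify.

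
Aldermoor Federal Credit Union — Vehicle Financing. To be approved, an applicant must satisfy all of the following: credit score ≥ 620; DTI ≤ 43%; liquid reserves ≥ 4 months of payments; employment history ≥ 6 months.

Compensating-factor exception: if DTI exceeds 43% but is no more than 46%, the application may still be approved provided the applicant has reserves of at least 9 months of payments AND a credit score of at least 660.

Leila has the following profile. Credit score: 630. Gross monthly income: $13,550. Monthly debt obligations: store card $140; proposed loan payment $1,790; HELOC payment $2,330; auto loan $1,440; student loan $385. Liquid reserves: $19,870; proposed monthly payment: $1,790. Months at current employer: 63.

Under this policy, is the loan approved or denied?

Denied

Credit score 630 ≥ 620 (meets base)
Total debts = (140 + 1,790 + 2,330 + 1,440 + 385) = 6,085. DTI: 6,085 ÷ 13,550 = 44.9%, over the 43% base limit.
Liquid reserves cover 19,870/1,790 = 11.1 months — ≥ 4 required
Employment 63 ≥ 6 months
DTI 44.9% is within the 43%–46% exception band; checking compensating factors.
Override check — reserves: 11.1 mo (ok); score: 630 (below 660).
Compensating-factor requirement not fully met.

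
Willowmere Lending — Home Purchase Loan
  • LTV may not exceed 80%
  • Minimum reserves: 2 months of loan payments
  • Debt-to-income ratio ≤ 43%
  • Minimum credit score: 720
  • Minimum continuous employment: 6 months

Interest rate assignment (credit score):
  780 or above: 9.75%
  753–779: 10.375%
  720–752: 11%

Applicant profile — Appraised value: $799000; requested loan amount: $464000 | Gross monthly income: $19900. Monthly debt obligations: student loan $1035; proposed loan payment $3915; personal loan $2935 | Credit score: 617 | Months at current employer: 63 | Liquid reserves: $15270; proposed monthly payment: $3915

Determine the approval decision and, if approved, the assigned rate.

Denied

Credit score 617 < 720 (below minimum)
Employment 63 ≥ 6 months
Liquid reserves cover 15,270/3,915 = 3.9 months — ≥ 2 required
Loan-to-value = 464,000/799,000 = 58.1% — pass (80% max)
Total monthly debts = (1,035 + 3,915 + 2,935) = 7,885. Debt-to-income = 7,885/19,900 = 39.6% — meets 43% limit
Not all requirements met → denied.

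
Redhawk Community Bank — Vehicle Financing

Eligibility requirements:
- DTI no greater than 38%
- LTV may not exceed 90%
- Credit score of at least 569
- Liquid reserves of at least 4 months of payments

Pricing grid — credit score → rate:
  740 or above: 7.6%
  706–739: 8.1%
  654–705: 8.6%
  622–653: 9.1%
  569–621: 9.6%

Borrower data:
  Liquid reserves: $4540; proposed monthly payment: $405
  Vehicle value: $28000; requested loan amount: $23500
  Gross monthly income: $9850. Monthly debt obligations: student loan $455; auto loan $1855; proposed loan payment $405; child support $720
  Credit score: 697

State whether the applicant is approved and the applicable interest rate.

Approved at 8.6%

Credit score 697 ≥ 569 (meets minimum)
Total monthly debts = (455 + 1,855 + 405 + 720) = 3,435. Debt-to-income = 3,435/9,850 = 34.9% — meets 38% limit
LTV = 23,500/28,000 = 83.9% ≤ 90%
Reserves = 4,540/405 = 11.2 months ≥ 4
All requirements met. Score 697 falls in the 654–705 tier → 8.6%.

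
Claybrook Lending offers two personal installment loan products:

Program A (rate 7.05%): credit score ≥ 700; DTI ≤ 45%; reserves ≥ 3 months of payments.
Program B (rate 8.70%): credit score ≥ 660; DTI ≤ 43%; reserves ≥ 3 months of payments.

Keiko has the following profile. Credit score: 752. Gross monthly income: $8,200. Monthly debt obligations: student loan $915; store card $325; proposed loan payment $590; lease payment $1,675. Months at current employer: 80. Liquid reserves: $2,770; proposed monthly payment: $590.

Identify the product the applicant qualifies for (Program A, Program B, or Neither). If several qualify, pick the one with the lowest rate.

Total debts = (915 + 325 + 590 + 1,675) = 3,505; DTI = 3,505/8,200 = 42.7%.
Reserves = 2,770/590 = 4.7 months.
Program A: score 752 ≥ 700; DTI 42.7% ≤ 45%; reserves 4.7 ≥ 3 mo → qualifies.
Program B: score 752 ≥ 660; DTI 42.7% ≤ 43%; reserves 4.7 ≥ 3 mo → qualifies.
Qualifying: Program A, Program B. Lowest rate is 7.05% → Program A.

Program A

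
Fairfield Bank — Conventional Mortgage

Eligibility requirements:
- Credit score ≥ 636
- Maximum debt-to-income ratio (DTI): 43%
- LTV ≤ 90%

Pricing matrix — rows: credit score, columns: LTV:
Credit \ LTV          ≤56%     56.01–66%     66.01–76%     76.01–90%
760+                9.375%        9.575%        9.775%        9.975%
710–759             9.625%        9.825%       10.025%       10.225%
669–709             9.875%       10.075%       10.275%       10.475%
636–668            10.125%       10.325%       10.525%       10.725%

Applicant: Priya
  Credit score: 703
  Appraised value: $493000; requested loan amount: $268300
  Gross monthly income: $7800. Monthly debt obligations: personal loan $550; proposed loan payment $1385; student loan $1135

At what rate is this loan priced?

Credit score 703 ≥ 636; Total monthly debts = (550 + 1,385 + 1,135) = 3,070. DTI = 3,070/7,800 = 39.4% ≤ 43%
Loan-to-value = 268,300/493,000 = 54.4% — pass (90% max)
Score 703 is in the 669–709 band; LTV 54.4% is in the ≤56% band → 9.875%.

9.875%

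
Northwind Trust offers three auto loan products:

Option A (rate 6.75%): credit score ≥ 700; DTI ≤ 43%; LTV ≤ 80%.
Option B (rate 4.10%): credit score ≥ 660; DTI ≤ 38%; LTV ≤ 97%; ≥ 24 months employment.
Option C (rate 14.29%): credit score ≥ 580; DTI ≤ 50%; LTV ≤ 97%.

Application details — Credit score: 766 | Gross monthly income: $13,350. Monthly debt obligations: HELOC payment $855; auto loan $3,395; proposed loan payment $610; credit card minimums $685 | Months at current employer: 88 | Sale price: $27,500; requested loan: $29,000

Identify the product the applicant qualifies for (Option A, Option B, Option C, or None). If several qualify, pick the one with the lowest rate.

None

Total debts = (855 + 3,395 + 610 + 685) = 5,545; DTI = 5,545/13,350 = 41.5%.
LTV = 29,000/27,500 = 105.5%.
Option A: score 766 ≥ 700; DTI 41.5% ≤ 43%; LTV 105.5% > 80% → does not qualify.
Option B: score 766 ≥ 660; DTI 41.5% > 38%; LTV 105.5% > 97%; employment 88 ≥ 24 mo → does not qualify.
Option C: score 766 ≥ 580; DTI 41.5% ≤ 50%; LTV 105.5% > 97% → does not qualify.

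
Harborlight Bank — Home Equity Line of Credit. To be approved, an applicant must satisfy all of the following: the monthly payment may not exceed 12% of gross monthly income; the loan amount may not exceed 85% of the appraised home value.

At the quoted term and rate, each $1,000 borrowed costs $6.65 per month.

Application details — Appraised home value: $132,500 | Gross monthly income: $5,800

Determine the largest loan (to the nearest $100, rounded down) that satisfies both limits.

Payment cap: 12% × $5,800 = $696/month.
At $6.65 per $1,000, that supports 696/6.65 × 1,000 ≈ $104,661 → $104,600.
LTV cap: 85% × $132,500 = $112,625 → $112,600.
Binding constraint: payment-to-income.

$104,600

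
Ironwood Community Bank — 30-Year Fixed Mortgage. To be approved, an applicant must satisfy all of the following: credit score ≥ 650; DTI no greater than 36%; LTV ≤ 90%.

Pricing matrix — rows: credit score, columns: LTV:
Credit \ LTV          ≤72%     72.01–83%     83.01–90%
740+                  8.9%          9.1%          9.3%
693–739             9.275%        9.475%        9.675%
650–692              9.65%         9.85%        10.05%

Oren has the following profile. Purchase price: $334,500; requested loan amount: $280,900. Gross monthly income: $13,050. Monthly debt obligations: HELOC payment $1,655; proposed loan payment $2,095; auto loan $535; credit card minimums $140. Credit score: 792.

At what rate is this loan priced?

9.3%

Credit score 792 ≥ 650; Total monthly debts = (1,655 + 2,095 + 535 + 140) = 4,425. DTI: 4,425 ÷ 13,050 = 33.9%, within the 36% cap
LTV: 280,900 ÷ 334,500 = 84%, within 90% cap
Score 792 is in the 740+ band; LTV 84% is in the 83.01–90% band → 9.3%.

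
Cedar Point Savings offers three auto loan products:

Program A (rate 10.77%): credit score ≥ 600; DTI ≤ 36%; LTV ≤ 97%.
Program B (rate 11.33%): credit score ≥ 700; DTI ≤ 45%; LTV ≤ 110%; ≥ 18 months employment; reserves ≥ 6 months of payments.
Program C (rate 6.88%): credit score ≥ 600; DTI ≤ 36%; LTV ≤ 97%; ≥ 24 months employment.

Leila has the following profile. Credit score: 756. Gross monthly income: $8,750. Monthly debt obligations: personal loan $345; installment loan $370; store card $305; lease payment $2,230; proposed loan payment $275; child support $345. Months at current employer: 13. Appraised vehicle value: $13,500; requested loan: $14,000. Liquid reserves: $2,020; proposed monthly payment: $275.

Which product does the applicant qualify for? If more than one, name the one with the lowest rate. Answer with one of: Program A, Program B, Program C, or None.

Total debts = (345 + 370 + 305 + 2,230 + 275 + 345) = 3,870; DTI = 3,870/8,750 = 44.2%.
LTV = 14,000/13,500 = 103.7%.
Reserves = 2,020/275 = 7.3 months.
Program A: score 756 ≥ 600; DTI 44.2% > 36%; LTV 103.7% > 97% → does not qualify.
Program B: score 756 ≥ 700; DTI 44.2% ≤ 45%; LTV 103.7% ≤ 110%; employment 13 < 18 mo; reserves 7.3 ≥ 6 mo → does not qualify.
Program C: score 756 ≥ 600; DTI 44.2% > 36%; LTV 103.7% > 97%; employment 13 < 24 mo → does not qualify.

None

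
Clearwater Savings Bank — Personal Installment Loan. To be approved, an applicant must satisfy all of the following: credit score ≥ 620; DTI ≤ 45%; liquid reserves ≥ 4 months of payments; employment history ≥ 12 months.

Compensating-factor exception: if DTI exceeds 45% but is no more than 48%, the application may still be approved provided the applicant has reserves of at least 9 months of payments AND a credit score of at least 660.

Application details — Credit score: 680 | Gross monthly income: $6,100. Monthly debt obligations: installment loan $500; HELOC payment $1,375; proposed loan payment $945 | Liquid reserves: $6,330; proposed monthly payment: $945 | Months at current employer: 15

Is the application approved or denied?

Credit score 680 ≥ 620 (meets base)
Total debts = (500 + 1,375 + 945) = 2,820. DTI: 2,820 ÷ 6,100 = 46.2%, over the 45% base limit.
Reserves = 6,330/945 = 6.7 months ≥ 4
Employment 15 ≥ 12 months
DTI 46.2% is within the 45%–48% exception band; checking compensating factors.
Override check — reserves: 6.7 mo (short of 9); score: 680 (ok).
Compensating-factor requirement not fully met.

Denied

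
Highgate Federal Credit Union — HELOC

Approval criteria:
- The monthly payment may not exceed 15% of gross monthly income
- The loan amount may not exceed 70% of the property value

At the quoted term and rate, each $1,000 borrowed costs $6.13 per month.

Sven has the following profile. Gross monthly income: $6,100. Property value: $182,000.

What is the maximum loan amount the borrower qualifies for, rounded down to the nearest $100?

Payment cap: 15% × $6,100 = $915/month.
At $6.13 per $1,000, that supports 915/6.13 × 1,000 ≈ $149,265 → $149,200.
LTV cap: 70% × $182,000 = $127,400 → $127,400.
Binding constraint: loan-to-value.

$127,400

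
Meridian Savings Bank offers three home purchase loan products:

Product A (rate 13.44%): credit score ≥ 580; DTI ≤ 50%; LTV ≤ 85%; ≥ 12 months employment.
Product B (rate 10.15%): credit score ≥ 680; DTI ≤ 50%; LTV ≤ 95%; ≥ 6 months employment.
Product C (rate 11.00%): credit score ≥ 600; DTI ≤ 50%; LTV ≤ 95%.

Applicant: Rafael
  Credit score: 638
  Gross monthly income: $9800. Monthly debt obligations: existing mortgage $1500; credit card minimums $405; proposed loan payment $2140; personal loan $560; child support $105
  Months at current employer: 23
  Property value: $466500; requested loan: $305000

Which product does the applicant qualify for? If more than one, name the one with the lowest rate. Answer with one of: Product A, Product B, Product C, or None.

Total debts = (1,500 + 405 + 2,140 + 560 + 105) = 4,710; DTI = 4,710/9,800 = 48.1%.
LTV = 305,000/466,500 = 65.4%.
Product A: score 638 ≥ 580; DTI 48.1% ≤ 50%; LTV 65.4% ≤ 85%; employment 23 ≥ 12 mo → qualifies.
Product B: score 638 < 680; DTI 48.1% ≤ 50%; LTV 65.4% ≤ 95%; employment 23 ≥ 6 mo → does not qualify.
Product C: score 638 ≥ 600; DTI 48.1% ≤ 50%; LTV 65.4% ≤ 95% → qualifies.
Qualifying: Product A, Product C. Lowest rate is 11.00% → Product C.

Product C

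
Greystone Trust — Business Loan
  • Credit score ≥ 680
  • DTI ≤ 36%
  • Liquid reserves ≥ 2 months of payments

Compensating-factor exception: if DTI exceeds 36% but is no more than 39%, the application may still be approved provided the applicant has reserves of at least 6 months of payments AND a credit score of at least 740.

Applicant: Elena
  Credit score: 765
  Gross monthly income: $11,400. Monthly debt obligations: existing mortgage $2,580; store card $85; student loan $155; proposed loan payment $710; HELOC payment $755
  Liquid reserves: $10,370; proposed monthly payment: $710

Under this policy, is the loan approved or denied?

Credit score 765 ≥ 680 (meets base)
Total debts = (2,580 + 85 + 155 + 710 + 755) = 4,285. DTI: 4,285 ÷ 11,400 = 37.6%, over the 36% base limit.
Liquid reserves cover 10,370/710 = 14.6 months — ≥ 2 required
37.6% falls in the override range (36%–39%), so the compensating-factor test applies.
Reserves 14.6 ≥ 6 months; credit score 765 ≥ 740.
Both compensating conditions met → exception applies.

Approved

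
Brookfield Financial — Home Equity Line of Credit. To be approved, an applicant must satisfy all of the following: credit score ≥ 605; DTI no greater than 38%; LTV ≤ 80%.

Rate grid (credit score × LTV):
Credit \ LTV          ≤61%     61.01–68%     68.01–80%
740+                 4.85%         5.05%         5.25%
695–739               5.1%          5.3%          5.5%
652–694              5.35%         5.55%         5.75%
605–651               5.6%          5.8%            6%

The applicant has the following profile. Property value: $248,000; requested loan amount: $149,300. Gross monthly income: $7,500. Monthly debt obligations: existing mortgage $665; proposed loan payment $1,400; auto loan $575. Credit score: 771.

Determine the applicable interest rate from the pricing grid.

Credit score 771 ≥ 605; Total monthly debts = (665 + 1,400 + 575) = 2,640. DTI: 2,640 ÷ 7,500 = 35.2%, within the 38% cap
LTV: 149,300 ÷ 248,000 = 60.2%, within 80% cap
Row: 771 falls in 740+. Column: 60.2% falls in ≤61%. Rate = 4.85%.

4.85%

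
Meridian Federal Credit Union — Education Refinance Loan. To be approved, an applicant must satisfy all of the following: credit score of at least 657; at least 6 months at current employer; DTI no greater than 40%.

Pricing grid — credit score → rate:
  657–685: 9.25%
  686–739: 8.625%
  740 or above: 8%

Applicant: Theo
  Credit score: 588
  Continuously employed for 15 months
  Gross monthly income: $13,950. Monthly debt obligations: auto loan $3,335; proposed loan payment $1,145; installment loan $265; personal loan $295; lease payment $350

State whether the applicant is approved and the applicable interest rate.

Credit score 588 < 657 (below minimum)
Employment 15 ≥ 6 months
Total monthly debts = (3,335 + 1,145 + 265 + 295 + 350) = 5,390. Debt-to-income = 5,390/13,950 = 38.6% — meets 40% limit
Not all requirements met → denied.

Denied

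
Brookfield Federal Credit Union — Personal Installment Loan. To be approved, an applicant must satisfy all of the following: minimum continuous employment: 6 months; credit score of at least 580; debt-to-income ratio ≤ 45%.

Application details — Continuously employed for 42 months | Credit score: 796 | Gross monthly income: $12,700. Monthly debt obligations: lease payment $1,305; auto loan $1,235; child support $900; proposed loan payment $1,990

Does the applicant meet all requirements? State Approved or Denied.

Approved

Employment 42 ≥ 6 months
Credit score 796 ≥ 580 (meets)
Total monthly debts = (1,305 + 1,235 + 900 + 1,990) = 5,430. DTI = 5,430/12,700 = 42.8% ≤ 45%
All criteria satisfied.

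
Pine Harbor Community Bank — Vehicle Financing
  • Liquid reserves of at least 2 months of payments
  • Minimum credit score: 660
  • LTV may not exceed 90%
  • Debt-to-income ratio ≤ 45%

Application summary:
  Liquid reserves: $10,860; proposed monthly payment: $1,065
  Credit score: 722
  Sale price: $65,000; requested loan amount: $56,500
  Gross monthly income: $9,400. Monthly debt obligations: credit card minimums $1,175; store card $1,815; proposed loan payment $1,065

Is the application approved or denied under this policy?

Liquid reserves cover 10,860/1,065 = 10.2 months — ≥ 2 required
Credit score 722 ≥ 660 (meets)
LTV: 56,500 ÷ 65,000 = 86.9%, within 90% cap
Total monthly debts = (1,175 + 1,815 + 1,065) = 4,055. DTI = 4,055/9,400 = 43.1% ≤ 45%
All criteria satisfied.

Approved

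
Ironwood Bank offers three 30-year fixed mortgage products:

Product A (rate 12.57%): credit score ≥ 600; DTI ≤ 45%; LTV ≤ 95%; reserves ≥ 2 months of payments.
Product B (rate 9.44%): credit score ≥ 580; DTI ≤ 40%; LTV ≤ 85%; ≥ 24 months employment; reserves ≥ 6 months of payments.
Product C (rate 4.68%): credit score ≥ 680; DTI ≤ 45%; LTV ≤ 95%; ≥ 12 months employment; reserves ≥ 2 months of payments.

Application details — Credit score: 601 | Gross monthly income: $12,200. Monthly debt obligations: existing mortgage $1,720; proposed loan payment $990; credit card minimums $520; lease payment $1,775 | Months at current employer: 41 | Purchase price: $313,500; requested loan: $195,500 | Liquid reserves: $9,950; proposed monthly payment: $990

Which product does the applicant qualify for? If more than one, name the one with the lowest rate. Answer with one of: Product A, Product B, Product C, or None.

Product A

Total debts = (1,720 + 990 + 520 + 1,775) = 5,005; DTI = 5,005/12,200 = 41%.
LTV = 195,500/313,500 = 62.4%.
Reserves = 9,950/990 = 10.1 months.
Product A: score 601 ≥ 600; DTI 41% ≤ 45%; LTV 62.4% ≤ 95%; reserves 10.1 ≥ 2 mo → qualifies.
Product B: score 601 ≥ 580; DTI 41% > 40%; LTV 62.4% ≤ 85%; employment 41 ≥ 24 mo; reserves 10.1 ≥ 6 mo → does not qualify.
Product C: score 601 < 680; DTI 41% ≤ 45%; LTV 62.4% ≤ 95%; employment 41 ≥ 12 mo; reserves 10.1 ≥ 2 mo → does not qualify.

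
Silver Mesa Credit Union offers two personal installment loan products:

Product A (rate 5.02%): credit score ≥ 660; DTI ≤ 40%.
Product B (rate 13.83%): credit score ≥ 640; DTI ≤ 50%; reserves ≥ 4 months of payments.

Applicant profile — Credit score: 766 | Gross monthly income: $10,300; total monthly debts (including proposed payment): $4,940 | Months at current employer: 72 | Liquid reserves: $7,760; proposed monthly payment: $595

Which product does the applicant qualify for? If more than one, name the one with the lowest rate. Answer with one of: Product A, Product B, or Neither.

Product B

DTI = 4,940/10,300 = 48%.
Reserves = 7,760/595 = 13.0 months.
Product A: score 766 ≥ 660; DTI 48% > 40% → does not qualify.
Product B: score 766 ≥ 640; DTI 48% ≤ 50%; reserves 13.0 ≥ 4 mo → qualifies.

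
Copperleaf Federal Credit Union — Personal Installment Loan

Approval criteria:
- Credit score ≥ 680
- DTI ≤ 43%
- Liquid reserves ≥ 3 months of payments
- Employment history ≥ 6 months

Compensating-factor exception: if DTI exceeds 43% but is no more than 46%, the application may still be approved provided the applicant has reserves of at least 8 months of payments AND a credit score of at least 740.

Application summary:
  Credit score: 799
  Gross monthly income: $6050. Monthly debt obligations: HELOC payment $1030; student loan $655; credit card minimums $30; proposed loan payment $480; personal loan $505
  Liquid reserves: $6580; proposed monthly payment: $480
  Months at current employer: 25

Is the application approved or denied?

Credit score 799 ≥ 680 (meets base)
Total debts = (1,030 + 655 + 30 + 480 + 505) = 2,700. DTI: 2,700 ÷ 6,050 = 44.6%, over the 43% base limit.
Reserves: 6,580 ÷ 480 = 13.7 months (meets 3-month minimum)
Employment 25 ≥ 6 months
DTI 44.6% is within the 43%–46% exception band; checking compensating factors.
Override check — reserves: 13.7 mo (ok); score: 799 (ok).
Both override conditions satisfied; DTI exception granted.

Approved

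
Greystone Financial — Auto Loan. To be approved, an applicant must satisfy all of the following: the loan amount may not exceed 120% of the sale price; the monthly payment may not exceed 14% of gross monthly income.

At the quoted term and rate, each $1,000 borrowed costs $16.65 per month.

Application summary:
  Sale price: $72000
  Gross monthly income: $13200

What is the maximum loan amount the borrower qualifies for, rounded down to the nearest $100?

Payment cap: 14% × $13,200 = $1,848/month.
At $16.65 per $1,000, that supports 1,848/16.65 × 1,000 ≈ $110,990 → $110,900.
LTV cap: 120% × $72,000 = $86,400 → $86,400.
Binding constraint: loan-to-value.

$86,400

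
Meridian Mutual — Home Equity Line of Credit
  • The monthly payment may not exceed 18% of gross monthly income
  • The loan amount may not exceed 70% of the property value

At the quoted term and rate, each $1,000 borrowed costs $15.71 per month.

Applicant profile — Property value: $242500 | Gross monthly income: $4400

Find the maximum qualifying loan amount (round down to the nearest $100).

$50,400

Payment cap: 18% × $4,400 = $792/month.
At $15.71 per $1,000, that supports 792/15.71 × 1,000 ≈ $50,413 → $50,400.
LTV cap: 70% × $242,500 = $169,750 → $169,700.
Binding constraint: payment-to-income.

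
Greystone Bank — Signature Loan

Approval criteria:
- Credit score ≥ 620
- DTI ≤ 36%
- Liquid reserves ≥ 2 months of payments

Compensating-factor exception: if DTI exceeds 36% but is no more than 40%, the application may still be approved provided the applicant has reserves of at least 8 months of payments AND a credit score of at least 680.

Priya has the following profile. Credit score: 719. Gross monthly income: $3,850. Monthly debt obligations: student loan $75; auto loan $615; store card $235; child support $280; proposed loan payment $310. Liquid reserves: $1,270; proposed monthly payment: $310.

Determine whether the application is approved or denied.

Denied

Credit score 719 ≥ 620 (meets base)
Total debts = (75 + 615 + 235 + 280 + 310) = 1,515. DTI = 1,515/3,850 = 39.4% > 36% — standard DTI limit exceeded.
Liquid reserves cover 1,270/310 = 4.1 months — ≥ 2 required
39.4% falls in the override range (36%–40%), so the compensating-factor test applies.
Reserves 4.1 < 8 months; credit score 719 ≥ 680.
Compensating-factor requirement not fully met.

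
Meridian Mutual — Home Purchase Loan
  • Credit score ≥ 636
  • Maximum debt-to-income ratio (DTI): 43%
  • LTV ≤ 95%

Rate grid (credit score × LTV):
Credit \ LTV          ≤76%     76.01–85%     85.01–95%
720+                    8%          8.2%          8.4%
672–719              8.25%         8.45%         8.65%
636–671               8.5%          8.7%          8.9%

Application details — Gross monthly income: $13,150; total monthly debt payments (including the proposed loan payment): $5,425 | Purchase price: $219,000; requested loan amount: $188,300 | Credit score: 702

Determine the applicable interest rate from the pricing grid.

Credit score 702 ≥ 636; Debt-to-income = 5,425/13,150 = 41.3% — meets 43% limit
LTV: 188,300 ÷ 219,000 = 86%, within 95% cap
Row: 702 falls in 672–719. Column: 86% falls in 85.01–95%. Rate = 8.65%.

8.65%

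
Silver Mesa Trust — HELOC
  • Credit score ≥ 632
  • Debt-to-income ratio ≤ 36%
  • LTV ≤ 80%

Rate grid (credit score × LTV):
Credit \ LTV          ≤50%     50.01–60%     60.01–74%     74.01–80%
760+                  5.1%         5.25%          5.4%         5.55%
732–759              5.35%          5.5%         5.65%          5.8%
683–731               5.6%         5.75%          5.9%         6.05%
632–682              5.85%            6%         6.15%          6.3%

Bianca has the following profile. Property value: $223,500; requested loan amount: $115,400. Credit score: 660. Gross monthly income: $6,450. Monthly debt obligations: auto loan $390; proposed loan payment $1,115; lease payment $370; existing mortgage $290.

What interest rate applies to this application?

Credit score 660 ≥ 632; Total monthly debts = (390 + 1,115 + 370 + 290) = 2,165. Debt-to-income = 2,165/6,450 = 33.6% — meets 36% limit
Loan-to-value = 115,400/223,500 = 51.6% — pass (80% max)
Row: 660 falls in 632–682. Column: 51.6% falls in 50.01–60%. Rate = 6%.

6%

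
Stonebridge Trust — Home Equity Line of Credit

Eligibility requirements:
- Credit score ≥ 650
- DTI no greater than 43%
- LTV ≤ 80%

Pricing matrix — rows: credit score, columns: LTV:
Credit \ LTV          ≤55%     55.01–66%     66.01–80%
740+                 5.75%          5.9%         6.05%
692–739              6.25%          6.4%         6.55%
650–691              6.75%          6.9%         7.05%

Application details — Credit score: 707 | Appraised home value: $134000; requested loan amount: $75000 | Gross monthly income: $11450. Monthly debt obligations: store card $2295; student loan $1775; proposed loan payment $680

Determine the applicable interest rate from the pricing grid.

Credit score 707 ≥ 650; Total monthly debts = (2,295 + 1,775 + 680) = 4,750. DTI = 4,750/11,450 = 41.5% ≤ 43%
LTV: 75,000 ÷ 134,000 = 56%, within 80% cap
Score 707 is in the 692–739 band; LTV 56% is in the 55.01–66% band → 6.4%.

6.4%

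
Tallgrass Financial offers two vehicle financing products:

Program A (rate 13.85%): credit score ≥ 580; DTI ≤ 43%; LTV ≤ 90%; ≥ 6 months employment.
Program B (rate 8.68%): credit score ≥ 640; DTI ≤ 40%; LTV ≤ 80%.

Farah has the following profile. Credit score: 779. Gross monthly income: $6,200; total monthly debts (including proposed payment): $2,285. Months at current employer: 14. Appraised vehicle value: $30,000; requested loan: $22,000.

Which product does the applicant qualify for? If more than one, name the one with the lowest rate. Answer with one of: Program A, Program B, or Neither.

Program B

DTI = 2,285/6,200 = 36.9%.
LTV = 22,000/30,000 = 73.3%.
Program A: score 779 ≥ 580; DTI 36.9% ≤ 43%; LTV 73.3% ≤ 90%; employment 14 ≥ 6 mo → qualifies.
Program B: score 779 ≥ 640; DTI 36.9% ≤ 40%; LTV 73.3% ≤ 80% → qualifies.
Qualifying: Program A, Program B. Lowest rate is 8.68% → Program B.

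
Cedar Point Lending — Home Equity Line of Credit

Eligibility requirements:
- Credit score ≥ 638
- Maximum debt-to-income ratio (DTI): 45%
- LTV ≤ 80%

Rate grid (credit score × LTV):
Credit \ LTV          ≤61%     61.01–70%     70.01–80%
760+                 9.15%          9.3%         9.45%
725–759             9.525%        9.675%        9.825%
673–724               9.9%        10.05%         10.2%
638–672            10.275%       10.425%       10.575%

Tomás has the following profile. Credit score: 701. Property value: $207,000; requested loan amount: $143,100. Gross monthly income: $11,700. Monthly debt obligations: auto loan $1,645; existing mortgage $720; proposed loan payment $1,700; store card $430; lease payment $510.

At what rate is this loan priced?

10.05%

Credit score 701 ≥ 638; Total monthly debts = (1,645 + 720 + 1,700 + 430 + 510) = 5,005. Debt-to-income = 5,005/11,700 = 42.8% — meets 45% limit
LTV = 143,100/207,000 = 69.1% ≤ 80%
Score 701 is in the 673–724 band; LTV 69.1% is in the 61.01–70% band → 10.05%.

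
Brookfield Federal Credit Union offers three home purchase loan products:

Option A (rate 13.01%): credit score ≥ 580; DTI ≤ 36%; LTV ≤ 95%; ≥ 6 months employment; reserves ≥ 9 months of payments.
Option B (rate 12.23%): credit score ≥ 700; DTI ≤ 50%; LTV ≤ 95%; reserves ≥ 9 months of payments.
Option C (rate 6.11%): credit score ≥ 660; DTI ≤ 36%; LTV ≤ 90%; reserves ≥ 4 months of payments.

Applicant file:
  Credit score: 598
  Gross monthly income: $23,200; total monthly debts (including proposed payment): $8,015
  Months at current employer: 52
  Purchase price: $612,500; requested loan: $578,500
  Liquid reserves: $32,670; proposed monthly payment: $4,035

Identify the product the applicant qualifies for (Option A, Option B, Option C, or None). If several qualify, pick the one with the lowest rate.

None

DTI = 8,015/23,200 = 34.5%.
LTV = 578,500/612,500 = 94.4%.
Reserves = 32,670/4,035 = 8.1 months.
Option A: score 598 ≥ 580; DTI 34.5% ≤ 36%; LTV 94.4% ≤ 95%; employment 52 ≥ 6 mo; reserves 8.1 < 9 mo → does not qualify.
Option B: score 598 < 700; DTI 34.5% ≤ 50%; LTV 94.4% ≤ 95%; reserves 8.1 < 9 mo → does not qualify.
Option C: score 598 < 660; DTI 34.5% ≤ 36%; LTV 94.4% > 90%; reserves 8.1 ≥ 4 mo → does not qualify.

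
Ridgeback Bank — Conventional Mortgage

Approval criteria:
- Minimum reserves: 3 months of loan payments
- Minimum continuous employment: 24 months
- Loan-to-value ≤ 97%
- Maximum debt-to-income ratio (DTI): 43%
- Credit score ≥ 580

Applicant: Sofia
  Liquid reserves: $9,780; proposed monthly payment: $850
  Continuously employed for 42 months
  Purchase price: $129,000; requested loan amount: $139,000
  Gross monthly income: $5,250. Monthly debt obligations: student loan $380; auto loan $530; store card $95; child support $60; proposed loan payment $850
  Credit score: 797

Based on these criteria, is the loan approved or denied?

Liquid reserves cover 9,780/850 = 11.5 months — ≥ 3 required
Employment 42 ≥ 24 months
LTV = 139,000/129,000 = 107.8% > 97%
Total monthly debts = (380 + 530 + 95 + 60 + 850) = 1,915. DTI: 1,915 ÷ 5,250 = 36.5%, within the 43% cap
Credit score 797 ≥ 580 (meets)
Fails on LTV.

Denied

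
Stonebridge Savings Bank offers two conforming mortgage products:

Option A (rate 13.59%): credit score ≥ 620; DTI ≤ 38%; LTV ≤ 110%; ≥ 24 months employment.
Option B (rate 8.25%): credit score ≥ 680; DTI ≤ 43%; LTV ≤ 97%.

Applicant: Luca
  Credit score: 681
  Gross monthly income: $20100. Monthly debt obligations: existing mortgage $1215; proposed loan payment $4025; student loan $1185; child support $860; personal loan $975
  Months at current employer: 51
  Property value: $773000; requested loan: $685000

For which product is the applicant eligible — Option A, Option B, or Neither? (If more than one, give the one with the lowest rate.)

Total debts = (1,215 + 4,025 + 1,185 + 860 + 975) = 8,260; DTI = 8,260/20,100 = 41.1%.
LTV = 685,000/773,000 = 88.6%.
Option A: score 681 ≥ 620; DTI 41.1% > 38%; LTV 88.6% ≤ 110%; employment 51 ≥ 24 mo → does not qualify.
Option B: score 681 ≥ 680; DTI 41.1% ≤ 43%; LTV 88.6% ≤ 97% → qualifies.

Option B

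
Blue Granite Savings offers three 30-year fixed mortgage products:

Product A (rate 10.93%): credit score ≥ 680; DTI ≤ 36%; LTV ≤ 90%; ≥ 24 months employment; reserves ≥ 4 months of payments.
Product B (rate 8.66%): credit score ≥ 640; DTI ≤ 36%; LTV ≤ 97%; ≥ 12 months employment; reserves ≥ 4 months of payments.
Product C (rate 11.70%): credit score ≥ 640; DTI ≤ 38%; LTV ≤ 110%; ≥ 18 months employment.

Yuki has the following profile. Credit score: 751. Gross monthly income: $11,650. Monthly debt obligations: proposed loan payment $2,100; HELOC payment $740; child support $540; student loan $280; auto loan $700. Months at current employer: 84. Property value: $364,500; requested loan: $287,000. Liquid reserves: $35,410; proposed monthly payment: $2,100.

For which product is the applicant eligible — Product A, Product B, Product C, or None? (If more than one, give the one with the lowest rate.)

Total debts = (2,100 + 740 + 540 + 280 + 700) = 4,360; DTI = 4,360/11,650 = 37.4%.
LTV = 287,000/364,500 = 78.7%.
Reserves = 35,410/2,100 = 16.9 months.
Product A: score 751 ≥ 680; DTI 37.4% > 36%; LTV 78.7% ≤ 90%; employment 84 ≥ 24 mo; reserves 16.9 ≥ 4 mo → does not qualify.
Product B: score 751 ≥ 640; DTI 37.4% > 36%; LTV 78.7% ≤ 97%; employment 84 ≥ 12 mo; reserves 16.9 ≥ 4 mo → does not qualify.
Product C: score 751 ≥ 640; DTI 37.4% ≤ 38%; LTV 78.7% ≤ 110%; employment 84 ≥ 18 mo → qualifies.

Product C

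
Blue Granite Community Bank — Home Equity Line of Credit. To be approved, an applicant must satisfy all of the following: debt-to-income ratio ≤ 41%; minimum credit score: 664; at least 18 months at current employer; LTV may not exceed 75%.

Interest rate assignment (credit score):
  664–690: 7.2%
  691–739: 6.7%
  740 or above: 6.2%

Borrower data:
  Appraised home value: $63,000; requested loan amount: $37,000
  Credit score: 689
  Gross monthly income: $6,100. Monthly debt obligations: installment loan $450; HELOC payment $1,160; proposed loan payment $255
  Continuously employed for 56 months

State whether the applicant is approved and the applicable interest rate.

Approved at 7.2%

Credit score 689 ≥ 664 (meets minimum)
Total monthly debts = (450 + 1,160 + 255) = 1,865. DTI: 1,865 ÷ 6,100 = 30.6%, within the 41% cap
Employment 56 ≥ 18 months
LTV: 37,000 ÷ 63,000 = 58.7%, within 75% cap
All requirements met. Score 689 falls in the 664–690 tier → 7.2%.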